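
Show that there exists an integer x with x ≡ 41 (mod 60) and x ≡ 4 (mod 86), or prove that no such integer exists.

gcd(60, 86) = 2. If x ≡ 41 (mod 60) and x ≡ 4 (mod 86), then x ≡ 41 (mod 2) and x ≡ 4 (mod 2).
But 41 mod 2 = 1 while 4 mod 2 = 0, a contradiction.
Therefore no such x exists.

No, no such integer exists.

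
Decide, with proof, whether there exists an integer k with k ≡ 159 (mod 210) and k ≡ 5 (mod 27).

Both moduli are multiples of 3 = gcd(210, 27), so any solution would satisfy k ≡ 159 and k ≡ 5 modulo 3 simultaneously.
These are incompatible: 159 − 5 = 154 is not divisible by 3.
So no integer satisfies both congruences.

There is no such integer.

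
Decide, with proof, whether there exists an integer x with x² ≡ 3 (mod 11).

Take x = 5. Then 5² = 25 = 2·11 + 3, so 5² ≡ 3 (mod 11).

x = 5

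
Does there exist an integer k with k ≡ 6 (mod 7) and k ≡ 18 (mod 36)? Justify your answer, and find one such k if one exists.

gcd(7, 36) = 1, so the Chinese Remainder Theorem guarantees exactly one residue class mod 252 satisfying both.
Write k = 6 + 7t and require 6 + 7t ≡ 18 (mod 36), i.e. 7t ≡ 12 (mod 36).
Invert 7 mod 36 by the Euclidean algorithm: 36 = 5·7 + 1, 7 = 7·1 + 0; back-substituting, 1 = 36 − 5·7. Hence 7·(-5) ≡ 1, so 7⁻¹ ≡ -5 ≡ 31 (mod 36).
Therefore t ≡ 31·12 = 372 ≡ 12 (mod 36).
Taking t = 12 gives k = 6 + 7·12 = 90.
Indeed 90 ≡ 6 (mod 7) and 90 ≡ 18 (mod 36).

k = 90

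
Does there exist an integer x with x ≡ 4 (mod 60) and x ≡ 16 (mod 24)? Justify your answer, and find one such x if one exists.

The moduli are not coprime: gcd(60, 24) = 12. Compatibility requires 12 ∣ (16 − 4) = 12, which holds, so solutions exist.
Step through x = 4, 4 + 60, 4 + 2·60, …: the values 4, 64 reduce mod 24 to 4, 16. The value 64 hits 16.
Verify: 64 = 1·60 + 4 and 64 = 2·24 + 16. ✓

x = 64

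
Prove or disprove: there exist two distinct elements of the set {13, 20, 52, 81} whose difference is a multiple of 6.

Reduce each element modulo 6: 13↦1, 20↦2, 52↦4, 81↦3.
These 4 residues are pairwise different, hence no difference of two elements is divisible by 6.

No, no such pair exists.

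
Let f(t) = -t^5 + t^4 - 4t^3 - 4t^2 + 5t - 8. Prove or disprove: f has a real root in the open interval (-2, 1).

f(-2) = 46 and f(1) = -11, which have opposite signs.
f is continuous everywhere (it is a polynomial), in particular on [-2, 1].
By the Intermediate Value Theorem f must vanish at some point of (-2, 1).

Yes, f has a root in the interval.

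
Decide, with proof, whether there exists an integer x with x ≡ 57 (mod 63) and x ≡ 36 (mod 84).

Here gcd(63, 84) = 21, and both 57 and 36 leave remainder 15 mod 21, so the system is consistent.
List candidates x ≡ 57 (mod 63): 57, 120. Modulo 84 these are 57, 36; 120 gives 36 as required.
Indeed 120 ≡ 57 (mod 63) and 120 ≡ 36 (mod 84).

x = 120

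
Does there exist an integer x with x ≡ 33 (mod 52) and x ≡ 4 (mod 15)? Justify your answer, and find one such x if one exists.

x = 709

Since 52 and 15 share no common factor, CRT says the pair of congruences has a solution (unique mod 780).
Write x = 33 + 52t and require 33 + 52t ≡ 4 (mod 15), i.e. 52t ≡ 1 (mod 15).
52 ≡ 7 (mod 15), so this reads 7t ≡ 1 (mod 15). To invert 7 modulo 15: 15 = 2·7 + 1, 7 = 7·1 + 0, and unwinding, 1 = 15 − 2·7. Thus 7⁻¹ ≡ -2 ≡ 13 (mod 15).
Multiplying by 13: t ≡ 13·1 = 13 (mod 15).
With t = 13: x = 33 + 52·13 = 709.
Indeed 709 ≡ 33 (mod 52) and 709 ≡ 4 (mod 15).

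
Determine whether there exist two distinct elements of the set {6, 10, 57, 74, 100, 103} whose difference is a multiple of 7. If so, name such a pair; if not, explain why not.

No such pair exists.

Residues mod 7: 6↦6, 10↦3, 57↦1, 74↦4, 100↦2, 103↦5.
These 6 residues are pairwise different, hence no difference of two elements is divisible by 7.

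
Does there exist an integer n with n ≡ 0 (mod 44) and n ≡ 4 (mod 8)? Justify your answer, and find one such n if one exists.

n = 44

The moduli are not coprime: gcd(44, 8) = 4. Compatibility requires 4 ∣ (4 − 0) = 4, which holds, so solutions exist.
The integers ≡ 0 (mod 44) are 0, 44, …; their remainders mod 8 are 0, 4, so n = 44 is the first that is ≡ 4 (mod 8).
Verify: 44 = 1·44 + 0 and 44 = 5·8 + 4. ✓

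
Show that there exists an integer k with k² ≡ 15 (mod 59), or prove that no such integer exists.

Take k = 30. Then 30² = 900 = 15·59 + 15, so 30² ≡ 15 (mod 59).

k = 30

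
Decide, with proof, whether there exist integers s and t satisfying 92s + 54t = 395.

Any value of 92s + 54t is a multiple of gcd(92, 54) = 2.
But 395 is not a multiple of 2 (it leaves remainder 1).
So the equation is unsolvable over ℤ.

No such integers exist.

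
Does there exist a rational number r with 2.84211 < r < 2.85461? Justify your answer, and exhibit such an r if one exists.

Look for a denominator N such that an integer falls strictly between N·2.84211 and N·2.85461. N = 13 works: 13·2.84211 = 36.94743 < 37 < 37.10993 = 13·2.85461.
Hence 37/13 is a rational number with 2.84211 < 37/13 < 2.85461.

r = 37/13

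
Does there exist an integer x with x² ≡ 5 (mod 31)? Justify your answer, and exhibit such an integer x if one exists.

Take x = 25. Then 25² = 625 = 20·31 + 5, so 25² ≡ 5 (mod 31).

x = 25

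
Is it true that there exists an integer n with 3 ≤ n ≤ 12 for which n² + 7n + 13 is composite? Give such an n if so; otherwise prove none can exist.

n = 4

At n = 4: 4² + 7·4 + 13 = 57 = 3·19, which is composite.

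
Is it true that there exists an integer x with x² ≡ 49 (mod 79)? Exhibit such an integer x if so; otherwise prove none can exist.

Take x = 72. Then 72² = 5184 = 65·79 + 49, so 72² ≡ 49 (mod 79).

x = 72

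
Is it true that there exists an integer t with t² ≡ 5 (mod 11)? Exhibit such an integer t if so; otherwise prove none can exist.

t = 7 works: 7² = 49, and 49 − 5 = 44 = 4·11.

t = 7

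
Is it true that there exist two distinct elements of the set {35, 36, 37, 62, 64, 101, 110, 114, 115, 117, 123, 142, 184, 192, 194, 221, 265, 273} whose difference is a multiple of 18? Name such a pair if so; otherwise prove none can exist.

Residues mod 18: 35↦17, 36↦0, 37↦1, 62↦8, 64↦10, 101↦11, 110↦2, 114↦6, 115↦7, 117↦9, 123↦15, 142↦16, 184↦4, 192↦12, 194↦14, 221↦5, 265↦13, 273↦3.
All 18 residues are distinct, so no two elements differ by a multiple of 18.

No such pair exists.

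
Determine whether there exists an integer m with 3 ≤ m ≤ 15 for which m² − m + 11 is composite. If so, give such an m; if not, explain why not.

m = 12

At m = 12: 12² − 12 + 11 = 143 = 11·13, which is composite.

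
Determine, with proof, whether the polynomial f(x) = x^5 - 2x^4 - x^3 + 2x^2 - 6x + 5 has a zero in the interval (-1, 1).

Such a root exists.

f(-1) = 11 and f(1) = -1, which have opposite signs.
As a polynomial, f is continuous on every closed interval.
By the Intermediate Value Theorem, f takes the value 0 somewhere in the open interval.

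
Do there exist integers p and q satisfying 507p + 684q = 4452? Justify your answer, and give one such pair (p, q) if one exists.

p = 56, q = -35

Every value of 507p + 684q is a multiple of gcd(507, 684) = 3; since 3 ∣ 4452, solutions exist.
Dividing through by 3 reduces the equation to 169p + 228q = 1484.
Dividing repeatedly: 228 = 1·169 + 59, 169 = 2·59 + 51, 59 = 1·51 + 8, 51 = 6·8 + 3, 8 = 2·3 + 2, 3 = 1·2 + 1, 2 = 2·1 + 0.
Unwinding: 1 = 3 − 1·2 = 3 − (8 − 2·3) = −8 + 3·3 = −8 + 3·(51 − 6·8) = 3·51 − 19·8 = 3·51 − 19·(59 − 1·51) = −19·59 + 22·51 = −19·59 + 22·(169 − 2·59) = 22·169 − 63·59 = 22·169 − 63·(228 − 1·169) = −63·228 + 85·169, i.e. 169·85 + 228·(-63) = 1.
Multiplying through by 1484: p = 85·1484 = 126140, q = (-63)·1484 = -93492 is a solution.
Shifting by a multiple of (228, −169) keeps it a solution: p = 126140 − 553·228 = 56, q = -93492 + 553·169 = -35.
Indeed 507·56 + 684·(-35) = 28392 − 23940 = 4452.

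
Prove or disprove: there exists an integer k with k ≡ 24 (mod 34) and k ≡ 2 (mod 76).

Here gcd(34, 76) = 2, and both 24 and 2 leave remainder 0 mod 2, so the system is consistent.
Write k = 24 + 34t. Then 34t ≡ 2 − 24 ≡ 54 (mod 76); dividing through by 2 gives 17t ≡ 27 (mod 38).
To invert 17 modulo 38: 38 = 2·17 + 4, 17 = 4·4 + 1, 4 = 4·1 + 0, and unwinding, 1 = 17 − 4·4 = 17 − 4·(38 − 2·17) = −4·38 + 9·17. Thus 17⁻¹ ≡ 9 (mod 38).
Therefore t ≡ 9·27 = 243 ≡ 15 (mod 38).
Then k = 24 + 34·15 = 534.
Indeed 534 ≡ 24 (mod 34) and 534 ≡ 2 (mod 76).

k = 534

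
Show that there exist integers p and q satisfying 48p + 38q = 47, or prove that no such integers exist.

No, no such integers exist.

gcd(48, 38) = 2, so every integer of the form 48p + 38q is a multiple of 2.
But 47 is not a multiple of 2 (it leaves remainder 1).
So the equation is unsolvable over ℤ.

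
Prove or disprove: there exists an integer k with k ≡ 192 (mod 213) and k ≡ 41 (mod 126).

No, no such integer exists.

gcd(213, 126) = 3. If k ≡ 192 (mod 213) and k ≡ 41 (mod 126), then k ≡ 192 (mod 3) and k ≡ 41 (mod 3).
But 192 mod 3 = 0 while 41 mod 3 = 2, a contradiction.
So no integer satisfies both congruences.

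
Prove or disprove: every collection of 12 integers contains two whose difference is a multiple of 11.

There are exactly 11 possible remainders on division by 11.
Since 12 > 11, two of the 12 integers must share a residue class by the pigeonhole principle; call them a and b.
Then a ≡ b (mod 11), i.e. 11 ∣ (a − b).

Yes, this is always true.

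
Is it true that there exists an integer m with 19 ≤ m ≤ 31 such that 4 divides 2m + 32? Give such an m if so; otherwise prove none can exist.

At m = 19 the value 70 is not a multiple of 4. Try m = 20: 2·20 + 32 = 72 = 18·4, which is divisible by 4.

m = 20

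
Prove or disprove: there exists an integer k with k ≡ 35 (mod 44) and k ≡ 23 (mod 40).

k = 343

Here gcd(44, 40) = 4, and both 35 and 23 leave remainder 3 mod 4, so the system is consistent.
Step through k = 35, 35 + 44, 35 + 2·44, …: the values 35, 79, 123, 167, 211, 255, 299, 343 reduce mod 40 to 35, 39, 3, 7, 11, 15, 19, 23. The value 343 hits 23.
Verify: 343 = 7·44 + 35 and 343 = 8·40 + 23. ✓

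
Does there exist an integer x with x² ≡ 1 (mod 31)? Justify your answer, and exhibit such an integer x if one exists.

x = 30

x = 30 works: 30² = 900, and 900 − 1 = 899 = 29·31.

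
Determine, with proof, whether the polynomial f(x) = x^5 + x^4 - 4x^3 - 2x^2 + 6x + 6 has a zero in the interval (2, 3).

The endpoint values f(2) = 26 and f(3) = 222 are both positive. Claim: f(x) > 0 for every x in (2, 3).
Substitute x = 2 + u, where 0 < u < 1 on the interval. Expanding, f(2 + u) = u^5 + 11u^4 + 44u^3 + 78u^2 + 62u + 26.
The nonzero coefficients here are all positive, so for u > 0 every term is positive (or zero), and the constant term 26 is strictly positive.
Therefore f(x) > 0 throughout (2, 3), and f has no zero there.

f has no root in that interval.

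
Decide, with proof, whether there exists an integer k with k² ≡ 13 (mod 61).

k = 14

Take k = 14. Then 14² = 196 = 3·61 + 13, so 14² ≡ 13 (mod 61).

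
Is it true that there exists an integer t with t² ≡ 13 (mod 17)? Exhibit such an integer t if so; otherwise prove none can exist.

Take t = 8. Then 8² = 64 = 3·17 + 13, so 8² ≡ 13 (mod 17).

t = 8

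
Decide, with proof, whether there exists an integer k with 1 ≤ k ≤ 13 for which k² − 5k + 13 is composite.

At k = 1: 1² − 5·1 + 13 = 9 = 3·3, which is composite.

k = 1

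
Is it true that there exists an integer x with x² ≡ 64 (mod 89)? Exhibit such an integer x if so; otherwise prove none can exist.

Take x = 8. Then 8² = 64, and since 0 ≤ 64 < 89 this is already reduced: 8² ≡ 64 (mod 89).

x = 8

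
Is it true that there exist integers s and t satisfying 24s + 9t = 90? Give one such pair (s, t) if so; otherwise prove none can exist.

gcd(24, 9) = 3, and 3 divides 90, so integer solutions exist.
Dividing through by 3 reduces the equation to 8s + 3t = 30.
Dividing repeatedly: 8 = 2·3 + 2, 3 = 1·2 + 1, 2 = 2·1 + 0.
Unwinding: 1 = 3 − 1·2 = 3 − (8 − 2·3) = −8 + 3·3, i.e. 8·(-1) + 3·3 = 1.
Scaling by 30 gives the particular solution (s, t) = (-30, 90).
Adding 10·3 to s and subtracting 10·8 from t gives the tidier solution (0, 10).
Check: 24·0 + 9·10 = 0 + 90 = 90. ✓

s = 0, t = 10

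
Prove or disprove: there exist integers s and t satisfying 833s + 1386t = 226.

gcd(833, 1386) = 7, so every integer of the form 833s + 1386t is a multiple of 7.
But 226 is not a multiple of 7 (it leaves remainder 2).
So the equation is unsolvable over ℤ.

There are no such integers.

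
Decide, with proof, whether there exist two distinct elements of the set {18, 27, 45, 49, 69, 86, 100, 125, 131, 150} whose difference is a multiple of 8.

The pair (27, 131) works.

Both 27 and 131 leave remainder 3 on division by 8; their difference 104 = 13·8 is a multiple of 8.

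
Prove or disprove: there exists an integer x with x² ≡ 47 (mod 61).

x = 13

Take x = 13. Then 13² = 169 = 2·61 + 47, so 13² ≡ 47 (mod 61).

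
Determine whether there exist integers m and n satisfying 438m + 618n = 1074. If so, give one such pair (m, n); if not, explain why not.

gcd(438, 618) = 6, and 6 divides 1074, so integer solutions exist.
Dividing through by 6 reduces the equation to 73m + 103n = 179.
Dividing repeatedly: 103 = 1·73 + 30, 73 = 2·30 + 13, 30 = 2·13 + 4, 13 = 3·4 + 1, 4 = 4·1 + 0.
Back-substituting, 1 = 13 − 3·4 = 13 − 3·(30 − 2·13) = −3·30 + 7·13 = −3·30 + 7·(73 − 2·30) = 7·73 − 17·30 = 7·73 − 17·(103 − 1·73) = −17·103 + 24·73; that is, 73·24 + 103·(-17) = 1.
Times 179: 73·4296 + 103·(-3043) = 179, so (4296, -3043) solves it.
Shifting by a multiple of (103, −73) keeps it a solution: m = 4296 − 41·103 = 73, n = -3043 + 41·73 = -50.
Indeed 438·73 + 618·(-50) = 31974 − 30900 = 1074.

m = 73, n = -50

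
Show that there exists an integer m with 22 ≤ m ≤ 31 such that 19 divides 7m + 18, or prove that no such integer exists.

m = 30

Scanning upward from m = 22 gives 172, 179, 186, 193, 200, 207, 214, 221, none divisible by 19. m = 30 works, since 7·30 + 18 = 228 = 12·19.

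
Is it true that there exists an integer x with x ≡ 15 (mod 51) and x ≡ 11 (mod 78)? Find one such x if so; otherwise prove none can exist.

There is no such integer.

gcd(51, 78) = 3. If x ≡ 15 (mod 51) and x ≡ 11 (mod 78), then x ≡ 15 (mod 3) and x ≡ 11 (mod 3).
But 15 mod 3 = 0 while 11 mod 3 = 2, a contradiction.
Therefore no such x exists.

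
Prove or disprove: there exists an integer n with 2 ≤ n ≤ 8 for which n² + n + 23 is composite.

At n = 6: 6² + 6 + 23 = 65 = 5·13, which is composite.

n = 6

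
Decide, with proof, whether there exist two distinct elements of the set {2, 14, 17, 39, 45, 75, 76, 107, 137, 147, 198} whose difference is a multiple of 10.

17 and 107 are such a pair.

Reduce each element mod 10: 2↦2, 14↦4, 17↦7, 39↦9, 45↦5, 75↦5, 76↦6, 107↦7, 137↦7, 147↦7, 198↦8. The residue 7 repeats (at 17 and 107), and 107 − 17 = 90 = 9·10.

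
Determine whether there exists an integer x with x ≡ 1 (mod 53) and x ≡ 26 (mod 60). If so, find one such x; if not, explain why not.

gcd(53, 60) = 1, so the Chinese Remainder Theorem guarantees exactly one residue class mod 3180 satisfying both.
Write x = 1 + 53t and require 1 + 53t ≡ 26 (mod 60), i.e. 53t ≡ 25 (mod 60).
Since 53·17 = 901 = 15·60 + 1, the inverse of 53 mod 60 is 17.
Therefore t ≡ 17·25 = 425 ≡ 5 (mod 60).
Taking t = 5 gives x = 1 + 53·5 = 266.
Indeed 266 ≡ 1 (mod 53) and 266 ≡ 26 (mod 60).

x = 266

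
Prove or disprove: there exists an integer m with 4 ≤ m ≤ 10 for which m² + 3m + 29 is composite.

m = 8

At m = 8: 8² + 3·8 + 29 = 117 = 3·39, which is composite.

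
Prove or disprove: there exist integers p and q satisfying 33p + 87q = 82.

gcd(33, 87) = 3, so every integer of the form 33p + 87q is a multiple of 3.
But 82 = 3·27 + 1, so 3 ∤ 82.
Hence no integers p, q satisfy the equation.

No such integers exist.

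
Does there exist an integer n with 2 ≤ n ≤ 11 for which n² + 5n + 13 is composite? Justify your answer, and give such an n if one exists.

At n = 5: 5² + 5·5 + 13 = 63 = 3·21, which is composite.

n = 5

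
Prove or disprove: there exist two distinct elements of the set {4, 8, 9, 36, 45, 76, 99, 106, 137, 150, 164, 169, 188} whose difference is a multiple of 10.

The pair (4, 164) works.

Both 4 and 164 leave remainder 4 on division by 10; their difference 160 = 16·10 is a multiple of 10.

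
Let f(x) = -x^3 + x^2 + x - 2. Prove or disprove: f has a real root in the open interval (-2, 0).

Yes, f has a root in the interval.

f(-2) = 8 and f(0) = -2, which have opposite signs.
Since f is a polynomial it is continuous on [-2, 0].
By the Intermediate Value Theorem, f takes the value 0 somewhere in the open interval.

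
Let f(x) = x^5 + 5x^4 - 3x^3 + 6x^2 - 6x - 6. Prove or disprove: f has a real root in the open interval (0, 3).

Yes, f has a root in the interval.

f(0) = -6 and f(3) = 597, which have opposite signs.
f is continuous everywhere (it is a polynomial), in particular on [0, 3].
By the Intermediate Value Theorem, f takes the value 0 somewhere in the open interval.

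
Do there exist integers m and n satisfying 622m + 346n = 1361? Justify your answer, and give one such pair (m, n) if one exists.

No, no such integers exist.

Any value of 622m + 346n is a multiple of gcd(622, 346) = 2.
However 1361 leaves remainder 1 on division by 2.
Therefore 622m + 346n = 1361 has no solution in integers.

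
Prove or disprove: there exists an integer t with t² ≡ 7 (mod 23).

Apply Euler's criterion with the prime 23: 7 is a quadratic residue iff 7^11 ≡ 1 (mod 23), and a non-residue iff it is ≡ −1.
Repeated squaring mod 23: 7^2 = 49 ≡ 3; 7^4 ≡ 3² = 9 ≡ 9; 7^8 ≡ 9² = 81 ≡ 12.
Since 11 = 8 + 2 + 1, 7^11 ≡ 12 · 3 · 7; multiplying out mod 23: 12·3 = 36 ≡ 13, then 13·7 = 91 ≡ 22. Thus 7^11 ≡ 22 ≡ −1 (mod 23).
The value −1 means 7 is a non-residue modulo 23, so t² ≡ 7 (mod 23) is impossible.

There is no such integer.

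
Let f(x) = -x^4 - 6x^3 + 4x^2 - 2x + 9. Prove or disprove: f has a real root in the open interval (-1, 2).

Yes, f has a root in the interval.

f(-1) = 20 and f(2) = -43, which have opposite signs.
As a polynomial, f is continuous on every closed interval.
By the Intermediate Value Theorem f must vanish at some point of (-1, 2).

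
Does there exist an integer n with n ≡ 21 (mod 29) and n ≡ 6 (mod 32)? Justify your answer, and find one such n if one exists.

The moduli 29 and 32 are coprime, so by the Chinese Remainder Theorem a unique solution modulo 928 exists.
Write n = 21 + 29t and require 21 + 29t ≡ 6 (mod 32), i.e. 29t ≡ 17 (mod 32).
Since 29·21 = 609 = 19·32 + 1, the inverse of 29 mod 32 is 21.
Multiplying by 21: t ≡ 21·17 = 357 ≡ 5 (mod 32).
Taking t = 5 gives n = 21 + 29·5 = 166.
Indeed 166 ≡ 21 (mod 29) and 166 ≡ 6 (mod 32).

n = 166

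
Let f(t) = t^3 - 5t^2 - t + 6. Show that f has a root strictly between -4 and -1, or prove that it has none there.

Yes, f has a root in the interval.

f(-4) = -134 and f(-1) = 1, which have opposite signs.
f is continuous everywhere (it is a polynomial), in particular on [-4, -1].
By the Intermediate Value Theorem f must vanish at some point of (-4, -1).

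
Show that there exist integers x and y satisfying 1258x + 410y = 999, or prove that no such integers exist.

No, no such integers exist.

gcd(1258, 410) = 2, so every integer of the form 1258x + 410y is a multiple of 2.
However 999 leaves remainder 1 on division by 2.
Therefore 1258x + 410y = 999 has no solution in integers.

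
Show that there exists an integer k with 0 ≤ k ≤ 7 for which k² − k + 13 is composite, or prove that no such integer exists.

At k = 5: 5² − 5 + 13 = 33 = 3·11, which is composite.

k = 5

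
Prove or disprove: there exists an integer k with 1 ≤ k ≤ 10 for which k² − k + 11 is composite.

The values for k = 1, 2, …, 10 are 11, 13, 17, 23, 31, 41, 53, 67, 83, 101, and each of these is prime.
So no value in the range makes the expression composite.

No such integer k in that range exists.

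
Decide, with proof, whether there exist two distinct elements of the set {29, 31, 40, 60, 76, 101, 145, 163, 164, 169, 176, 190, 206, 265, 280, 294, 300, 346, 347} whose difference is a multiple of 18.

Yes: 29 and 101.

Both 29 and 101 leave remainder 11 on division by 18; their difference 72 = 4·18 is a multiple of 18.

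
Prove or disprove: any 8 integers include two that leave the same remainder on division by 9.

No; for instance {18, 19, 20, 21, 22, 23, 24, 25} is a counterexample.

Consider the 8 integers 18, 19, …, 25. They lie in distinct residue classes modulo 9, since 8 ≤ 9.
So no two of them leave the same remainder on division by 9; the claim fails for this set.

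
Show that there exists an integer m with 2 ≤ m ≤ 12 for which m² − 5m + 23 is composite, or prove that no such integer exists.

There is no such integer m in that range.

The values for m = 2, 3, …, 12 are 17, 17, 19, 23, 29, 37, 47, 59, 73, 89, 107, and each of these is prime.
So no value in the range makes the expression composite.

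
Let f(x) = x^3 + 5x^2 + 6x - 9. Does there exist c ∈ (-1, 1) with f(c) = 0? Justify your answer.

f(-1) = -11 and f(1) = 3, which have opposite signs.
Since f is a polynomial it is continuous on [-1, 1].
The Intermediate Value Theorem then guarantees some c ∈ (-1, 1) with f(c) = 0.

Yes, f has a root in the interval.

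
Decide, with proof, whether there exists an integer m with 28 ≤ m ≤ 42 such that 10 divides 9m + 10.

m = 30

Try m = 30: 9·30 + 10 = 280 = 28·10, which is divisible by 10.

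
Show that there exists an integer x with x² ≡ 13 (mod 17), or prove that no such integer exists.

x = 8 works: 8² = 64, and 64 − 13 = 51 = 3·17.

x = 8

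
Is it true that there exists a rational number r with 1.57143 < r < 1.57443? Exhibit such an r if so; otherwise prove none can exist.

Scale by 54: the interval becomes (84.85722, 85.01922), which contains the integer 85.
Dividing back, 1.57143 < 85/54 < 1.57443, and 85/54 is rational.

r = 85/54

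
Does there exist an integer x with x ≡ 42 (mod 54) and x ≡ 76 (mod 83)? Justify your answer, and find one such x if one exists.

gcd(54, 83) = 1, so the Chinese Remainder Theorem guarantees exactly one residue class mod 4482 satisfying both.
Write x = 42 + 54t and require 42 + 54t ≡ 76 (mod 83), i.e. 54t ≡ 34 (mod 83).
Note 54·20 = 1080 ≡ 1 (mod 83) (as 1080 − 1 = 13·83), so 54⁻¹ ≡ 20.
Multiplying by 20: t ≡ 20·34 = 680 ≡ 16 (mod 83).
Taking t = 16 gives x = 42 + 54·16 = 906.
Check: 906 mod 54 = 42, 906 mod 83 = 76. ✓

x = 906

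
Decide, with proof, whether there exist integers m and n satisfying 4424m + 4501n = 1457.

No, no such integers exist.

Both 4424 and 4501 are divisible by gcd(4424, 4501) = 7, hence so is any combination 4424m + 4501n.
However 1457 leaves remainder 1 on division by 7.
Therefore 4424m + 4501n = 1457 has no solution in integers.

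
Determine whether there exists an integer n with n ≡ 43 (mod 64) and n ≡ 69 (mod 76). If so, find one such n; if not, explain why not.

gcd(64, 76) = 4. If n ≡ 43 (mod 64) and n ≡ 69 (mod 76), then n ≡ 43 (mod 4) and n ≡ 69 (mod 4).
These are incompatible: 43 − 69 = -26 is not divisible by 4.
So no integer satisfies both congruences.

No such integer exists.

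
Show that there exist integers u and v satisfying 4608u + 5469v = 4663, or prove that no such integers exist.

No, no such integers exist.

Any value of 4608u + 5469v is a multiple of gcd(4608, 5469) = 3.
However 4663 leaves remainder 1 on division by 3.
Hence no integers u, v satisfy the equation.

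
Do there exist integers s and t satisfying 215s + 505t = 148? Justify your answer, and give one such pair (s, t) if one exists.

No, no such integers exist.

gcd(215, 505) = 5, so every integer of the form 215s + 505t is a multiple of 5.
However 148 leaves remainder 3 on division by 5.
Hence no integers s, t satisfy the equation.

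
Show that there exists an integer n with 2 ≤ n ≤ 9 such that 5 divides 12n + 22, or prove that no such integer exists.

n = 4

At n = 4 we get 12·4 + 22 = 70, and 70 = 5·14.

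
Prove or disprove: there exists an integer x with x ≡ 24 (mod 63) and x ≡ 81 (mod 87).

gcd(63, 87) = 3. A simultaneous solution exists iff 24 ≡ 81 (mod 3); here 24 mod 3 = 0 = 81 mod 3, so it does.
Write x = 24 + 63t. Then 63t ≡ 81 − 24 ≡ 57 (mod 87); dividing through by 3 gives 21t ≡ 19 (mod 29).
Note 21·18 = 378 ≡ 1 (mod 29) (as 378 − 1 = 13·29), so 21⁻¹ ≡ 18.
Therefore t ≡ 18·19 = 342 ≡ 23 (mod 29).
Then x = 24 + 63·23 = 1473.
Verify: 1473 = 23·63 + 24 and 1473 = 16·87 + 81. ✓

x = 1473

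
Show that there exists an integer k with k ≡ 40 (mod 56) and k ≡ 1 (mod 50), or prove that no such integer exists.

There is no such integer.

gcd(56, 50) = 2. If k ≡ 40 (mod 56) and k ≡ 1 (mod 50), then k ≡ 40 (mod 2) and k ≡ 1 (mod 2).
These are incompatible: 40 − 1 = 39 is not divisible by 2.
Hence the system has no solution.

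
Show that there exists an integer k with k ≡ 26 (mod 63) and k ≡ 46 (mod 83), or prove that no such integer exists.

k = 5192

gcd(63, 83) = 1, so the Chinese Remainder Theorem guarantees exactly one residue class mod 5229 satisfying both.
Write k = 26 + 63t and require 26 + 63t ≡ 46 (mod 83), i.e. 63t ≡ 20 (mod 83).
To invert 63 modulo 83: 83 = 1·63 + 20, 63 = 3·20 + 3, 20 = 6·3 + 2, 3 = 1·2 + 1, 2 = 2·1 + 0, and unwinding, 1 = 3 − 1·2 = 3 − (20 − 6·3) = −20 + 7·3 = −20 + 7·(63 − 3·20) = 7·63 − 22·20 = 7·63 − 22·(83 − 1·63) = −22·83 + 29·63. Thus 63⁻¹ ≡ 29 (mod 83).
Therefore t ≡ 29·20 = 580 ≡ 82 (mod 83).
Taking t = 82 gives k = 26 + 63·82 = 5192.
Check: 5192 mod 63 = 26, 5192 mod 83 = 46. ✓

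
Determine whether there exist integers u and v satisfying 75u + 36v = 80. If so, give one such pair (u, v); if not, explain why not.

No, no such integers exist.

gcd(75, 36) = 3, so every integer of the form 75u + 36v is a multiple of 3.
However 80 leaves remainder 2 on division by 3.
So the equation is unsolvable over ℤ.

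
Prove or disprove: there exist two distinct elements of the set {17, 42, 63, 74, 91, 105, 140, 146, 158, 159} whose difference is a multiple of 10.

No, no such pair exists.

Reduce each element modulo 10: 17↦7, 42↦2, 63↦3, 74↦4, 91↦1, 105↦5, 140↦0, 146↦6, 158↦8, 159↦9.
These 10 residues are pairwise different, hence no difference of two elements is divisible by 10.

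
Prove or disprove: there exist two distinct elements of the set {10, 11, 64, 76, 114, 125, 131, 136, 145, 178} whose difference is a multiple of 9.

10 mod 9 = 1 and 64 mod 9 = 1, so 64 − 10 = 54 = 6·9.

Yes: 10 and 64.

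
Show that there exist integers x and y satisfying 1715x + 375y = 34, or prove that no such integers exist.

gcd(1715, 375) = 5, so every integer of the form 1715x + 375y is a multiple of 5.
But 34 is not a multiple of 5 (it leaves remainder 4).
Therefore 1715x + 375y = 34 has no solution in integers.

There are no such integers.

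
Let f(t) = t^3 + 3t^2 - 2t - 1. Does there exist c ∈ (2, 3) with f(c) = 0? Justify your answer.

f(2) = 15 and f(3) = 47, both positive, so a sign-change argument is unavailable; we show f keeps this sign on the whole interval.
Shift to the endpoint 2: with t = 2 + u (0 < u < 1), one computes f(2 + u) = u^3 + 9u^2 + 22u + 15.
All 4 nonzero coefficients of this polynomial in u are positive; hence for u > 0 the value is a sum of positive terms (the constant 15 among them).
Therefore f(t) > 0 throughout (2, 3), and f has no zero there.

f has no root in that interval.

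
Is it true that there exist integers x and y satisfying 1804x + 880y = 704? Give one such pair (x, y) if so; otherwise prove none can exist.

x = 16, y = -32

Every value of 1804x + 880y is a multiple of gcd(1804, 880) = 44; since 44 ∣ 704, solutions exist.
Dividing through by 44 reduces the equation to 41x + 20y = 16.
Dividing repeatedly: 41 = 2·20 + 1, 20 = 20·1 + 0.
Unwinding: 1 = 41 − 2·20, i.e. 41·1 + 20·(-2) = 1.
Times 16: 41·16 + 20·(-32) = 16, so (16, -32) solves it.
Check: 1804·16 + 880·(-32) = 28864 − 28160 = 704. ✓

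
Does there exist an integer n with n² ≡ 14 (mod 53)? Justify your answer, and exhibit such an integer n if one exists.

53 is prime, so by Euler's criterion 14 is a square mod 53 iff 14^((53−1)/2) = 14^26 ≡ 1 (mod 53).
Repeated squaring mod 53: 14^2 = 196 ≡ 37; 14^4 ≡ 37² = 1369 ≡ 44; 14^8 ≡ 44² = 1936 ≡ 28; 14^16 ≡ 28² = 784 ≡ 42.
Since 26 = 16 + 8 + 2, 14^26 ≡ 42 · 28 · 37; multiplying out mod 53: 42·28 = 1176 ≡ 10, then 10·37 = 370 ≡ 52. Thus 14^26 ≡ 52 ≡ −1 (mod 53).
The value −1 means 14 is a non-residue modulo 53, so n² ≡ 14 (mod 53) is impossible.

No such integer exists.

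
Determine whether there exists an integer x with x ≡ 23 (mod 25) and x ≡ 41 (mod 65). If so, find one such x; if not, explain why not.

No such integer exists.

gcd(25, 65) = 5. If x ≡ 23 (mod 25) and x ≡ 41 (mod 65), then x ≡ 23 (mod 5) and x ≡ 41 (mod 5).
But 23 mod 5 = 3 while 41 mod 5 = 1, a contradiction.
Hence the system has no solution.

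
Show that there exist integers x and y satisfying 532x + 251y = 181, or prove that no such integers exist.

532 and 251 are coprime, so 532x + 251y ranges over all of ℤ.
Run the Euclidean algorithm on 532 and 251: 532 = 2·251 + 30, 251 = 8·30 + 11, 30 = 2·11 + 8, 11 = 1·8 + 3, 8 = 2·3 + 2, 3 = 1·2 + 1, 2 = 2·1 + 0.
Working back up the chain: 1 = 3 − 1·2 = 3 − (8 − 2·3) = −8 + 3·3 = −8 + 3·(11 − 1·8) = 3·11 − 4·8 = 3·11 − 4·(30 − 2·11) = −4·30 + 11·11 = −4·30 + 11·(251 − 8·30) = 11·251 − 92·30 = 11·251 − 92·(532 − 2·251) = −92·532 + 195·251. So 532·(-92) + 251·195 = 1.
Multiplying through by 181: x = (-92)·181 = -16652, y = 195·181 = 35295 is a solution.
Adding 67·251 to x and subtracting 67·532 from y gives the tidier solution (165, -349).
Check: 532·165 + 251·(-349) = 87780 − 87599 = 181. ✓

x = 165, y = -349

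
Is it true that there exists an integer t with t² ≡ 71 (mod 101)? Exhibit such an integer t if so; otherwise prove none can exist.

Take t = 24. Then 24² = 576 = 5·101 + 71, so 24² ≡ 71 (mod 101).

t = 24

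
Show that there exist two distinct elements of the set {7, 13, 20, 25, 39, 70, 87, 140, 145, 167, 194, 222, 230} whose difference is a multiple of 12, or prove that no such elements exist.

13 and 25 are such a pair.

Reduce each element mod 12: 7↦7, 13↦1, 20↦8, 25↦1, 39↦3, 70↦10, 87↦3, 140↦8, 145↦1, 167↦11, 194↦2, 222↦6, 230↦2. The residue 1 repeats (at 13 and 25), and 25 − 13 = 12 = 1·12.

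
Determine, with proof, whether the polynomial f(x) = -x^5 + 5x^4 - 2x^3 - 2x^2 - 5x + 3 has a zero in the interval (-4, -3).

No such root exists.

The endpoint values f(-4) = 2423 and f(-3) = 702 are both positive. Claim: f(x) > 0 for every x in (-4, -3).
Shift to the endpoint -3: with x = -3 − u (0 < u < 1), one computes f(-3 − u) = u^5 + 20u^4 + 152u^3 + 556u^2 + 992u + 702.
All 6 nonzero coefficients of this polynomial in u are positive; hence for u > 0 the value is a sum of positive terms (the constant 702 among them).
Therefore f(x) > 0 throughout (-4, -3), and f has no zero there.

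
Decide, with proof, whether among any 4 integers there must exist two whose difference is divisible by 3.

Yes, this is always true.

Each integer lies in one of the 3 residue classes modulo 3.
Placing 4 integers into 3 classes, some class receives at least two — say a and b.
Equal remainders mean a − b ≡ 0 (mod 3), so 3 divides their difference.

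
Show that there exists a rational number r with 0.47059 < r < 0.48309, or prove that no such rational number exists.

r = 9/19

Scale by 19: the interval becomes (8.94121, 9.17871), which contains the integer 9.
Dividing back, 0.47059 < 9/19 < 0.48309, and 9/19 is rational.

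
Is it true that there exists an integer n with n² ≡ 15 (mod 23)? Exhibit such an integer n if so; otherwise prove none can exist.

No, no such integer exists.

Apply Euler's criterion with the prime 23: 15 is a quadratic residue iff 15^11 ≡ 1 (mod 23), and a non-residue iff it is ≡ −1.
Squaring successively (mod 23): 15^2 = 225 ≡ 18; 15^4 ≡ 18² = 324 ≡ 2; 15^8 ≡ 2² = 4 ≡ 4.
Since 11 = 8 + 2 + 1, 15^11 ≡ 4 · 18 · 15; multiplying out mod 23: 4·18 = 72 ≡ 3, then 3·15 = 45 ≡ 22. Thus 15^11 ≡ 22 ≡ −1 (mod 23).
By Euler's criterion 15 is a quadratic non-residue mod 23: no n satisfies n² ≡ 15 (mod 23).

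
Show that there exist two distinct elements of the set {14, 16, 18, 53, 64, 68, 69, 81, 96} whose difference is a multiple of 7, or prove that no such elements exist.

Yes: 18 and 53.

18 mod 7 = 4 and 53 mod 7 = 4, so 53 − 18 = 35 = 5·7.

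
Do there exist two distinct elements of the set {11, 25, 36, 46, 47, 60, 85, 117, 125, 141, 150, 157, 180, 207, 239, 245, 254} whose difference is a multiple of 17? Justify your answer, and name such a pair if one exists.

Reduce each element modulo 17: 11↦11, 25↦8, 36↦2, 46↦12, 47↦13, 60↦9, 85↦0, 117↦15, 125↦6, 141↦5, 150↦14, 157↦4, 180↦10, 207↦3, 239↦1, 245↦7, 254↦16.
These 17 residues are pairwise different, hence no difference of two elements is divisible by 17.

There is no such pair.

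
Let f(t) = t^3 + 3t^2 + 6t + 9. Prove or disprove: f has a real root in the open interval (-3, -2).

Such a root exists.

f(-3) = -9 and f(-2) = 1, which have opposite signs.
f is continuous everywhere (it is a polynomial), in particular on [-3, -2].
By the Intermediate Value Theorem, f takes the value 0 somewhere in the open interval.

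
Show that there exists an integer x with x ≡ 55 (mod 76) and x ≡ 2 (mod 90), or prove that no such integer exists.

Reduce both congruences modulo 2, which divides 76 and 90: they say x ≡ 55 (mod 2) and x ≡ 2 (mod 2).
But 55 mod 2 = 1 while 2 mod 2 = 0, a contradiction.
So no integer satisfies both congruences.

There is no such integer.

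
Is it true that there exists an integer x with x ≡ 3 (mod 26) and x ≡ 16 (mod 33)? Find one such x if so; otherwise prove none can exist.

Since 26 and 33 share no common factor, CRT says the pair of congruences has a solution (unique mod 858).
Write x = 3 + 26t and require 3 + 26t ≡ 16 (mod 33), i.e. 26t ≡ 13 (mod 33).
Note 26·14 = 364 ≡ 1 (mod 33) (as 364 − 1 = 11·33), so 26⁻¹ ≡ 14.
Multiplying by 14: t ≡ 14·13 = 182 ≡ 17 (mod 33).
Taking t = 17 gives x = 3 + 26·17 = 445.
Check: 445 mod 26 = 3, 445 mod 33 = 16. ✓

x = 445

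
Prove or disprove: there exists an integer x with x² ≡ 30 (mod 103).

Take x = 66. Then 66² = 4356 = 42·103 + 30, so 66² ≡ 30 (mod 103).

x = 66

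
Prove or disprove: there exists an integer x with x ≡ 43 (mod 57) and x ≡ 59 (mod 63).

There is no such integer.

Both moduli are multiples of 3 = gcd(57, 63), so any solution would satisfy x ≡ 43 and x ≡ 59 modulo 3 simultaneously.
However 43 ≡ 1 and 59 ≡ 2 (mod 3), and 1 ≠ 2.
Therefore no such x exists.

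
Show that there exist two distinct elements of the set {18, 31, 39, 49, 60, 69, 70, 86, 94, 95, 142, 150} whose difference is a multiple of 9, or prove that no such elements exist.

Reduce each element mod 9: 18↦0, 31↦4, 39↦3, 49↦4, 60↦6, 69↦6, 70↦7, 86↦5, 94↦4, 95↦5, 142↦7, 150↦6. The residue 4 repeats (at 31 and 49), and 49 − 31 = 18 = 2·9.

31 and 49 are such a pair.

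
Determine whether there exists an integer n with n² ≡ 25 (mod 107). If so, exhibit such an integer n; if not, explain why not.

n = 102

Take n = 102. Then 102² = 10404 = 97·107 + 25, so 102² ≡ 25 (mod 107).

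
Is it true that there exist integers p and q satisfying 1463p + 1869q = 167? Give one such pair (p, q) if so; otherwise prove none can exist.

gcd(1463, 1869) = 7, so every integer of the form 1463p + 1869q is a multiple of 7.
But 167 = 7·23 + 6, so 7 ∤ 167.
Hence no integers p, q satisfy the equation.

No such integers exist.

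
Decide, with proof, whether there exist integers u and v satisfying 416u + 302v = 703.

Both 416 and 302 are divisible by gcd(416, 302) = 2, hence so is any combination 416u + 302v.
But 703 = 2·351 + 1, so 2 ∤ 703.
So the equation is unsolvable over ℤ.

There are no such integers.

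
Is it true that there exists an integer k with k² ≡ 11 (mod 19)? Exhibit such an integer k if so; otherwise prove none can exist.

k = 12

k = 12 works: 12² = 144, and 144 − 11 = 133 = 7·19.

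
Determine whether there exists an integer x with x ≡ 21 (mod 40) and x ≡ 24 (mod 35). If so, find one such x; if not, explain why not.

Both moduli are multiples of 5 = gcd(40, 35), so any solution would satisfy x ≡ 21 and x ≡ 24 modulo 5 simultaneously.
But 21 mod 5 = 1 while 24 mod 5 = 4, a contradiction.
Therefore no such x exists.

No such integer exists.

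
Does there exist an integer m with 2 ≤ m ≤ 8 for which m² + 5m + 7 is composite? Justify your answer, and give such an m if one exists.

At m = 5: 5² + 5·5 + 7 = 57 = 3·19, which is composite.

m = 5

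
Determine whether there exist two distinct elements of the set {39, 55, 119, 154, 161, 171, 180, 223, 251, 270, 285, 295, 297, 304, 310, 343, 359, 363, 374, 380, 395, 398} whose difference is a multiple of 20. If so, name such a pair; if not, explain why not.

Both 39 and 119 leave remainder 19 on division by 20; their difference 80 = 4·20 is a multiple of 20.

Yes: 39 and 119.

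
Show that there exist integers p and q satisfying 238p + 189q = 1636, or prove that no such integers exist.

gcd(238, 189) = 7, so every integer of the form 238p + 189q is a multiple of 7.
But 1636 = 7·233 + 5, so 7 ∤ 1636.
Hence no integers p, q satisfy the equation.

No, no such integers exist.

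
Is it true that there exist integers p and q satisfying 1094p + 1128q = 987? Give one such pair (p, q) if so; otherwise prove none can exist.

No, no such integers exist.

gcd(1094, 1128) = 2, so every integer of the form 1094p + 1128q is a multiple of 2.
But 987 is not a multiple of 2 (it leaves remainder 1).
So the equation is unsolvable over ℤ.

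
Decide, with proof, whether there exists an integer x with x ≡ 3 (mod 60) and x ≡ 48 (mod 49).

The moduli 60 and 49 are coprime, so by the Chinese Remainder Theorem a unique solution modulo 2940 exists.
Write x = 3 + 60t and require 3 + 60t ≡ 48 (mod 49), i.e. 60t ≡ 45 (mod 49).
60 ≡ 11 (mod 49), so this reads 11t ≡ 45 (mod 49). Since 11·9 = 99 = 2·49 + 1, the inverse of 11 mod 49 is 9.
Therefore t ≡ 9·45 = 405 ≡ 13 (mod 49).
Taking t = 13 gives x = 3 + 60·13 = 783.
Check: 783 mod 60 = 3, 783 mod 49 = 48. ✓

x = 783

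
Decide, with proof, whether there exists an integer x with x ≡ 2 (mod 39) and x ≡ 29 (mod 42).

The moduli are not coprime: gcd(39, 42) = 3. Compatibility requires 3 ∣ (29 − 2) = 27, which holds, so solutions exist.
The integers ≡ 2 (mod 39) are 2, 41, 80, 119, 158, 197, …; their remainders mod 42 are 2, 41, 38, 35, 32, 29, so x = 197 is the first that is ≡ 29 (mod 42).
Verify: 197 = 5·39 + 2 and 197 = 4·42 + 29. ✓

x = 197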